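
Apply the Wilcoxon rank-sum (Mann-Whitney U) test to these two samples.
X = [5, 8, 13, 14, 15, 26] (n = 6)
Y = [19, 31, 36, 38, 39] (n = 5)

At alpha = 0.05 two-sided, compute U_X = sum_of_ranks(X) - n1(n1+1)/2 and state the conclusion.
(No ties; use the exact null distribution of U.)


Step 1: Combine and sort all 11 observations; assign midranks.
sorted (value, group): (5,X), (8,X), (13,X), (14,X), (15,X), (19,Y), (26,X), (31,Y), (36,Y), (38,Y), (39,Y)
ranks: 5->1, 8->2, 13->3, 14->4, 15->5, 19->6, 26->7, 31->8, 36->9, 38->10, 39->11
Step 2: Rank sum for X: R1 = 1 + 2 + 3 + 4 + 5 + 7 = 22.
Step 3: U_X = R1 - n1(n1+1)/2 = 22 - 6*7/2 = 22 - 21 = 1.
       U_Y = n1*n2 - U_X = 30 - 1 = 29.
Step 4: No ties, so the exact null distribution of U (based on enumerating the C(11,6) = 462 equally likely rank assignments) gives the two-sided p-value.
Step 5: p-value = 0.008658; compare to alpha = 0.05. reject H0.

U_X = 1, p = 0.008658, reject H0 at alpha = 0.05.


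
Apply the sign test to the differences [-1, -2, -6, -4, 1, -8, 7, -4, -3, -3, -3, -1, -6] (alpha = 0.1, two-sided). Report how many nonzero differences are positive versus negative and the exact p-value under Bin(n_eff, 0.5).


Step 1: Discard zero differences. Original n = 13; n_eff = number of nonzero differences = 13.
Nonzero differences (with sign): -1, -2, -6, -4, +1, -8, +7, -4, -3, -3, -3, -1, -6
Step 2: Count signs: positive = 2, negative = 11.
Step 3: Under H0: P(positive) = 0.5, so the number of positives S ~ Bin(13, 0.5).
Step 4: Two-sided exact p-value = sum of Bin(13,0.5) probabilities at or below the observed probability = 0.022461.
Step 5: alpha = 0.1. reject H0.

n_eff = 13, pos = 2, neg = 11, p = 0.022461, reject H0.


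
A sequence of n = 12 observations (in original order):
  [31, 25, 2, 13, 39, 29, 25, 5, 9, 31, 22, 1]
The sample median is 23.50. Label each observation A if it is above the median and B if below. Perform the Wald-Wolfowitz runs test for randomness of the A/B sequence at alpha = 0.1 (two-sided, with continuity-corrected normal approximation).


Step 1: Compute median = 23.50; label A = above, B = below.
Labels in order: AABBAAABBABB  (n_A = 6, n_B = 6)
Step 2: Count runs R = 6.
Step 3: Under H0 (random ordering), E[R] = 2*n_A*n_B/(n_A+n_B) + 1 = 2*6*6/12 + 1 = 7.0000.
        Var[R] = 2*n_A*n_B*(2*n_A*n_B - n_A - n_B) / ((n_A+n_B)^2 * (n_A+n_B-1)) = 4320/1584 = 2.7273.
        SD[R] = 1.6514.
Step 4: Continuity-corrected z = (R + 0.5 - E[R]) / SD[R] = (6 + 0.5 - 7.0000) / 1.6514 = -0.3028.
Step 5: Two-sided p-value via normal approximation = 2*(1 - Phi(|z|)) = 0.762069.
Step 6: alpha = 0.1. fail to reject H0.

R = 6, z = -0.3028, p = 0.762069, fail to reject H0.


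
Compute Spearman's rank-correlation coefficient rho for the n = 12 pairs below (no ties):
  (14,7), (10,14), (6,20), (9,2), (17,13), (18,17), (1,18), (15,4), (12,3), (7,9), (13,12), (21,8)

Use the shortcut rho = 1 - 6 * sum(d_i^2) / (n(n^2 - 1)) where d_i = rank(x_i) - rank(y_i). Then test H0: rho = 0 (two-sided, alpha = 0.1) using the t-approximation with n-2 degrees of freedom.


Step 1: Rank x and y separately (midranks; no ties here).
rank(x): 14->8, 10->5, 6->2, 9->4, 17->10, 18->11, 1->1, 15->9, 12->6, 7->3, 13->7, 21->12
rank(y): 7->4, 14->9, 20->12, 2->1, 13->8, 17->10, 18->11, 4->3, 3->2, 9->6, 12->7, 8->5
Step 2: d_i = R_x(i) - R_y(i); compute d_i^2.
  (8-4)^2=16, (5-9)^2=16, (2-12)^2=100, (4-1)^2=9, (10-8)^2=4, (11-10)^2=1, (1-11)^2=100, (9-3)^2=36, (6-2)^2=16, (3-6)^2=9, (7-7)^2=0, (12-5)^2=49
sum(d^2) = 356.
Step 3: rho = 1 - 6*356 / (12*(12^2 - 1)) = 1 - 2136/1716 = -0.244755.
Step 4: Under H0, t = rho * sqrt((n-2)/(1-rho^2)) = -0.7983 ~ t(10).
Step 5: Two-sided p-value from the t-distribution with 10 df = 0.443262.
Step 6: alpha = 0.1. fail to reject H0.

rho = -0.2448, p = 0.443262, fail to reject H0 at alpha = 0.1.


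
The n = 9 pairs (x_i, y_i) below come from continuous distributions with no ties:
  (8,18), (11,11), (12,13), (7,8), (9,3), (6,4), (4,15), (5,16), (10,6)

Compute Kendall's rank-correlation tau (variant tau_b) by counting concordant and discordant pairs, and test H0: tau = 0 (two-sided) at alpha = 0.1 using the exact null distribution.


Step 1: Enumerate the 36 unordered pairs (i,j) with i<j and classify each by sign(x_j-x_i) * sign(y_j-y_i).
  (1,2):dx=+3,dy=-7->D; (1,3):dx=+4,dy=-5->D; (1,4):dx=-1,dy=-10->C; (1,5):dx=+1,dy=-15->D
  (1,6):dx=-2,dy=-14->C; (1,7):dx=-4,dy=-3->C; (1,8):dx=-3,dy=-2->C; (1,9):dx=+2,dy=-12->D
  (2,3):dx=+1,dy=+2->C; (2,4):dx=-4,dy=-3->C; (2,5):dx=-2,dy=-8->C; (2,6):dx=-5,dy=-7->C
  (2,7):dx=-7,dy=+4->D; (2,8):dx=-6,dy=+5->D; (2,9):dx=-1,dy=-5->C; (3,4):dx=-5,dy=-5->C
  (3,5):dx=-3,dy=-10->C; (3,6):dx=-6,dy=-9->C; (3,7):dx=-8,dy=+2->D; (3,8):dx=-7,dy=+3->D
  (3,9):dx=-2,dy=-7->C; (4,5):dx=+2,dy=-5->D; (4,6):dx=-1,dy=-4->C; (4,7):dx=-3,dy=+7->D
  (4,8):dx=-2,dy=+8->D; (4,9):dx=+3,dy=-2->D; (5,6):dx=-3,dy=+1->D; (5,7):dx=-5,dy=+12->D
  (5,8):dx=-4,dy=+13->D; (5,9):dx=+1,dy=+3->C; (6,7):dx=-2,dy=+11->D; (6,8):dx=-1,dy=+12->D
  (6,9):dx=+4,dy=+2->C; (7,8):dx=+1,dy=+1->C; (7,9):dx=+6,dy=-9->D; (8,9):dx=+5,dy=-10->D
Step 2: C = 17, D = 19, total pairs = 36.
Step 3: tau = (C - D)/(n(n-1)/2) = (17 - 19)/36 = -0.055556.
Step 4: Exact two-sided p-value (enumerate n! = 362880 permutations of y under H0): p = 0.919455.
Step 5: alpha = 0.1. fail to reject H0.

tau_b = -0.0556 (C=17, D=19), p = 0.919455, fail to reject H0.


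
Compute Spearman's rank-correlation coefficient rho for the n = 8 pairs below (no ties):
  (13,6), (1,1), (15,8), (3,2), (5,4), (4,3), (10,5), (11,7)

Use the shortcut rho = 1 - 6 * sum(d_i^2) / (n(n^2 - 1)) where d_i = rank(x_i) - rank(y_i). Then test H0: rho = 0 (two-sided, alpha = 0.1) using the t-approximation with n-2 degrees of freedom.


Step 1: Rank x and y separately (midranks; no ties here).
rank(x): 13->7, 1->1, 15->8, 3->2, 5->4, 4->3, 10->5, 11->6
rank(y): 6->6, 1->1, 8->8, 2->2, 4->4, 3->3, 5->5, 7->7
Step 2: d_i = R_x(i) - R_y(i); compute d_i^2.
  (7-6)^2=1, (1-1)^2=0, (8-8)^2=0, (2-2)^2=0, (4-4)^2=0, (3-3)^2=0, (5-5)^2=0, (6-7)^2=1
sum(d^2) = 2.
Step 3: rho = 1 - 6*2 / (8*(8^2 - 1)) = 1 - 12/504 = 0.976190.
Step 4: Under H0, t = rho * sqrt((n-2)/(1-rho^2)) = 11.0235 ~ t(6).
Step 5: Two-sided p-value from the t-distribution with 6 df = 0.000033.
Step 6: alpha = 0.1. reject H0.

rho = 0.9762, p = 0.000033, reject H0 at alpha = 0.1.


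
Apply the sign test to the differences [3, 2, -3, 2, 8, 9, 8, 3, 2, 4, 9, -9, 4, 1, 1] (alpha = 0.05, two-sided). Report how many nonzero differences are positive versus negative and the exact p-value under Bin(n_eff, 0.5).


Step 1: Discard zero differences. Original n = 15; n_eff = number of nonzero differences = 15.
Nonzero differences (with sign): +3, +2, -3, +2, +8, +9, +8, +3, +2, +4, +9, -9, +4, +1, +1
Step 2: Count signs: positive = 13, negative = 2.
Step 3: Under H0: P(positive) = 0.5, so the number of positives S ~ Bin(15, 0.5).
Step 4: Two-sided exact p-value = sum of Bin(15,0.5) probabilities at or below the observed probability = 0.007385.
Step 5: alpha = 0.05. reject H0.

n_eff = 15, pos = 13, neg = 2, p = 0.007385, reject H0.


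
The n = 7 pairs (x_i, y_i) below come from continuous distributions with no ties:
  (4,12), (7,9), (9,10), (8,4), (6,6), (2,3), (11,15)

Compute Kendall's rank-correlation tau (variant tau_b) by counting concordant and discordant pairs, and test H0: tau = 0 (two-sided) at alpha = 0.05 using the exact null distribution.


Step 1: Enumerate the 21 unordered pairs (i,j) with i<j and classify each by sign(x_j-x_i) * sign(y_j-y_i).
  (1,2):dx=+3,dy=-3->D; (1,3):dx=+5,dy=-2->D; (1,4):dx=+4,dy=-8->D; (1,5):dx=+2,dy=-6->D
  (1,6):dx=-2,dy=-9->C; (1,7):dx=+7,dy=+3->C; (2,3):dx=+2,dy=+1->C; (2,4):dx=+1,dy=-5->D
  (2,5):dx=-1,dy=-3->C; (2,6):dx=-5,dy=-6->C; (2,7):dx=+4,dy=+6->C; (3,4):dx=-1,dy=-6->C
  (3,5):dx=-3,dy=-4->C; (3,6):dx=-7,dy=-7->C; (3,7):dx=+2,dy=+5->C; (4,5):dx=-2,dy=+2->D
  (4,6):dx=-6,dy=-1->C; (4,7):dx=+3,dy=+11->C; (5,6):dx=-4,dy=-3->C; (5,7):dx=+5,dy=+9->C
  (6,7):dx=+9,dy=+12->C
Step 2: C = 15, D = 6, total pairs = 21.
Step 3: tau = (C - D)/(n(n-1)/2) = (15 - 6)/21 = 0.428571.
Step 4: Exact two-sided p-value (enumerate n! = 5040 permutations of y under H0): p = 0.238889.
Step 5: alpha = 0.05. fail to reject H0.

tau_b = 0.4286 (C=15, D=6), p = 0.238889, fail to reject H0.


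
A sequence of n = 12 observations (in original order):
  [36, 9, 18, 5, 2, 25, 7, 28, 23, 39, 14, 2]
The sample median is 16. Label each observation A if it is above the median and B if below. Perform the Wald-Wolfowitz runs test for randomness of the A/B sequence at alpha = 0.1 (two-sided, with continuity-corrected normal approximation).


Step 1: Compute median = 16; label A = above, B = below.
Labels in order: ABABBABAAABB  (n_A = 6, n_B = 6)
Step 2: Count runs R = 8.
Step 3: Under H0 (random ordering), E[R] = 2*n_A*n_B/(n_A+n_B) + 1 = 2*6*6/12 + 1 = 7.0000.
        Var[R] = 2*n_A*n_B*(2*n_A*n_B - n_A - n_B) / ((n_A+n_B)^2 * (n_A+n_B-1)) = 4320/1584 = 2.7273.
        SD[R] = 1.6514.
Step 4: Continuity-corrected z = (R - 0.5 - E[R]) / SD[R] = (8 - 0.5 - 7.0000) / 1.6514 = 0.3028.
Step 5: Two-sided p-value via normal approximation = 2*(1 - Phi(|z|)) = 0.762069.
Step 6: alpha = 0.1. fail to reject H0.

R = 8, z = 0.3028, p = 0.762069, fail to reject H0.


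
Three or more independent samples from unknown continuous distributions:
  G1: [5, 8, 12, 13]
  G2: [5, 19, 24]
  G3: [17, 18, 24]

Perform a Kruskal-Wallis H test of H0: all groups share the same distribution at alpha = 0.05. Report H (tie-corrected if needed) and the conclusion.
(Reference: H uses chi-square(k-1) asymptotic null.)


Step 1: Combine all N = 10 observations and assign midranks.
sorted (value, group, rank): (5,G1,1.5), (5,G2,1.5), (8,G1,3), (12,G1,4), (13,G1,5), (17,G3,6), (18,G3,7), (19,G2,8), (24,G2,9.5), (24,G3,9.5)
Step 2: Sum ranks within each group.
R_1 = 13.5 (n_1 = 4)
R_2 = 19 (n_2 = 3)
R_3 = 22.5 (n_3 = 3)
Step 3: H = 12/(N(N+1)) * sum(R_i^2/n_i) - 3(N+1)
     = 12/(10*11) * (13.5^2/4 + 19^2/3 + 22.5^2/3) - 3*11
     = 0.109091 * 334.646 - 33
     = 3.506818.
Step 4: Ties present; correction factor C = 1 - 12/(10^3 - 10) = 0.987879. Corrected H = 3.506818 / 0.987879 = 3.549847.
Step 5: Under H0, H ~ chi^2(2); p-value = 0.169496.
Step 6: alpha = 0.05. fail to reject H0.

H = 3.5498, df = 2, p = 0.169496, fail to reject H0.


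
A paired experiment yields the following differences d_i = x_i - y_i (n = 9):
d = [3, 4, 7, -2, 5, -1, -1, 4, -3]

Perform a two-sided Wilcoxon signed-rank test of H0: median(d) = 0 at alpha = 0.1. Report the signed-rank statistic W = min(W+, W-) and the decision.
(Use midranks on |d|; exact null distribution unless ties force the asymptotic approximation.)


Step 1: Drop any zero differences (none here) and take |d_i|.
|d| = [3, 4, 7, 2, 5, 1, 1, 4, 3]
Step 2: Midrank |d_i| (ties get averaged ranks).
ranks: |3|->4.5, |4|->6.5, |7|->9, |2|->3, |5|->8, |1|->1.5, |1|->1.5, |4|->6.5, |3|->4.5
Step 3: Attach original signs; sum ranks with positive sign and with negative sign.
W+ = 4.5 + 6.5 + 9 + 8 + 6.5 = 34.5
W- = 3 + 1.5 + 1.5 + 4.5 = 10.5
(Check: W+ + W- = 45 should equal n(n+1)/2 = 45.)
Step 4: Test statistic W = min(W+, W-) = 10.5.
Step 5: Ties in |d|, so use the tie-corrected normal approximation.
        E[W] = n(n+1)/4 = 9*10/4 = 22.5.
        Tie groups: |d|=1 (t=2), |d|=3 (t=2), |d|=4 (t=2); sum(t^3 - t) = 18.
        Var[W] = n(n+1)(2n+1)/24 - sum(t^3-t)/48 = 1710/24 - 18/48 = 70.875.
        z = (W - E[W]) / sqrt(Var[W]) = (10.5 - 22.5) / 8.4187 = -1.4254.
        Two-sided p = 2*Phi(z) = 0.154044.
Step 6: alpha = 0.1. fail to reject H0.

W+ = 34.5, W- = 10.5, W = min = 10.5, p = 0.154044, fail to reject H0.


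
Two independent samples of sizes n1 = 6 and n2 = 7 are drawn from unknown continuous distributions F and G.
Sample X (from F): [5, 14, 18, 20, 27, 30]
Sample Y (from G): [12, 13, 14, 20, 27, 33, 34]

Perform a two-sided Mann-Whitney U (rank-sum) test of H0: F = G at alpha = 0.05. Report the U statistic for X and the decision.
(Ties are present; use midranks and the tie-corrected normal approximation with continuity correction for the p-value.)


Step 1: Combine and sort all 13 observations; assign midranks.
sorted (value, group): (5,X), (12,Y), (13,Y), (14,X), (14,Y), (18,X), (20,X), (20,Y), (27,X), (27,Y), (30,X), (33,Y), (34,Y)
ranks: 5->1, 12->2, 13->3, 14->4.5, 14->4.5, 18->6, 20->7.5, 20->7.5, 27->9.5, 27->9.5, 30->11, 33->12, 34->13
Step 2: Rank sum for X: R1 = 1 + 4.5 + 6 + 7.5 + 9.5 + 11 = 39.5.
Step 3: U_X = R1 - n1(n1+1)/2 = 39.5 - 6*7/2 = 39.5 - 21 = 18.5.
       U_Y = n1*n2 - U_X = 42 - 18.5 = 23.5.
Step 4: Ties are present, so use the tie-corrected normal approximation (with continuity correction) for the p-value.
Step 5: p-value = 0.774190; compare to alpha = 0.05. fail to reject H0.

U_X = 18.5, p = 0.774190, fail to reject H0 at alpha = 0.05.


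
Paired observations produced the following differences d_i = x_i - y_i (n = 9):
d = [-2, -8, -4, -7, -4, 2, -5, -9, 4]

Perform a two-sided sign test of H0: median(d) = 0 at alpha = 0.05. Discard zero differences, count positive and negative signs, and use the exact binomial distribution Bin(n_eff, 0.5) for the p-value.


Step 1: Discard zero differences. Original n = 9; n_eff = number of nonzero differences = 9.
Nonzero differences (with sign): -2, -8, -4, -7, -4, +2, -5, -9, +4
Step 2: Count signs: positive = 2, negative = 7.
Step 3: Under H0: P(positive) = 0.5, so the number of positives S ~ Bin(9, 0.5).
Step 4: Two-sided exact p-value = sum of Bin(9,0.5) probabilities at or below the observed probability = 0.179688.
Step 5: alpha = 0.05. fail to reject H0.

n_eff = 9, pos = 2, neg = 7, p = 0.179688, fail to reject H0.


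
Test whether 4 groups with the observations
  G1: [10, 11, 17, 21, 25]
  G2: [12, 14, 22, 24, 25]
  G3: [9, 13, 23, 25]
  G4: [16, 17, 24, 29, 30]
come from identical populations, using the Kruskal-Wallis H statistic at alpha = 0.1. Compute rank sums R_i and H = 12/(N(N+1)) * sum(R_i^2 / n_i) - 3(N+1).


Step 1: Combine all N = 19 observations and assign midranks.
sorted (value, group, rank): (9,G3,1), (10,G1,2), (11,G1,3), (12,G2,4), (13,G3,5), (14,G2,6), (16,G4,7), (17,G1,8.5), (17,G4,8.5), (21,G1,10), (22,G2,11), (23,G3,12), (24,G2,13.5), (24,G4,13.5), (25,G1,16), (25,G2,16), (25,G3,16), (29,G4,18), (30,G4,19)
Step 2: Sum ranks within each group.
R_1 = 39.5 (n_1 = 5)
R_2 = 50.5 (n_2 = 5)
R_3 = 34 (n_3 = 4)
R_4 = 66 (n_4 = 5)
Step 3: H = 12/(N(N+1)) * sum(R_i^2/n_i) - 3(N+1)
     = 12/(19*20) * (39.5^2/5 + 50.5^2/5 + 34^2/4 + 66^2/5) - 3*20
     = 0.031579 * 1982.3 - 60
     = 2.598947.
Step 4: Ties present; correction factor C = 1 - 36/(19^3 - 19) = 0.994737. Corrected H = 2.598947 / 0.994737 = 2.612698.
Step 5: Under H0, H ~ chi^2(3); p-value = 0.455268.
Step 6: alpha = 0.1. fail to reject H0.

H = 2.6127, df = 3, p = 0.455268, fail to reject H0.


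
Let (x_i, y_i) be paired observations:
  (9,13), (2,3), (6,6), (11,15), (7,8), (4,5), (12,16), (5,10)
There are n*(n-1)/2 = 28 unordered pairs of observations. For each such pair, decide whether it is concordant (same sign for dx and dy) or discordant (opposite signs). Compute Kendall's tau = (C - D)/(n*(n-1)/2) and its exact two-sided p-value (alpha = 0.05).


Step 1: Enumerate the 28 unordered pairs (i,j) with i<j and classify each by sign(x_j-x_i) * sign(y_j-y_i).
  (1,2):dx=-7,dy=-10->C; (1,3):dx=-3,dy=-7->C; (1,4):dx=+2,dy=+2->C; (1,5):dx=-2,dy=-5->C
  (1,6):dx=-5,dy=-8->C; (1,7):dx=+3,dy=+3->C; (1,8):dx=-4,dy=-3->C; (2,3):dx=+4,dy=+3->C
  (2,4):dx=+9,dy=+12->C; (2,5):dx=+5,dy=+5->C; (2,6):dx=+2,dy=+2->C; (2,7):dx=+10,dy=+13->C
  (2,8):dx=+3,dy=+7->C; (3,4):dx=+5,dy=+9->C; (3,5):dx=+1,dy=+2->C; (3,6):dx=-2,dy=-1->C
  (3,7):dx=+6,dy=+10->C; (3,8):dx=-1,dy=+4->D; (4,5):dx=-4,dy=-7->C; (4,6):dx=-7,dy=-10->C
  (4,7):dx=+1,dy=+1->C; (4,8):dx=-6,dy=-5->C; (5,6):dx=-3,dy=-3->C; (5,7):dx=+5,dy=+8->C
  (5,8):dx=-2,dy=+2->D; (6,7):dx=+8,dy=+11->C; (6,8):dx=+1,dy=+5->C; (7,8):dx=-7,dy=-6->C
Step 2: C = 26, D = 2, total pairs = 28.
Step 3: tau = (C - D)/(n(n-1)/2) = (26 - 2)/28 = 0.857143.
Step 4: Exact two-sided p-value (enumerate n! = 40320 permutations of y under H0): p = 0.001736.
Step 5: alpha = 0.05. reject H0.

tau_b = 0.8571 (C=26, D=2), p = 0.001736, reject H0.


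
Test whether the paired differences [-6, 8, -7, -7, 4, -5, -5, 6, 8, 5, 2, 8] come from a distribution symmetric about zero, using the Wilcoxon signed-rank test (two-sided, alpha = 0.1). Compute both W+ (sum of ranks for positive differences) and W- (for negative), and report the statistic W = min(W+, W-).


Step 1: Drop any zero differences (none here) and take |d_i|.
|d| = [6, 8, 7, 7, 4, 5, 5, 6, 8, 5, 2, 8]
Step 2: Midrank |d_i| (ties get averaged ranks).
ranks: |6|->6.5, |8|->11, |7|->8.5, |7|->8.5, |4|->2, |5|->4, |5|->4, |6|->6.5, |8|->11, |5|->4, |2|->1, |8|->11
Step 3: Attach original signs; sum ranks with positive sign and with negative sign.
W+ = 11 + 2 + 6.5 + 11 + 4 + 1 + 11 = 46.5
W- = 6.5 + 8.5 + 8.5 + 4 + 4 = 31.5
(Check: W+ + W- = 78 should equal n(n+1)/2 = 78.)
Step 4: Test statistic W = min(W+, W-) = 31.5.
Step 5: Ties in |d|, so use the tie-corrected normal approximation.
        E[W] = n(n+1)/4 = 12*13/4 = 39.
        Tie groups: |d|=5 (t=3), |d|=6 (t=2), |d|=7 (t=2), |d|=8 (t=3); sum(t^3 - t) = 60.
        Var[W] = n(n+1)(2n+1)/24 - sum(t^3-t)/48 = 3900/24 - 60/48 = 161.25.
        z = (W - E[W]) / sqrt(Var[W]) = (31.5 - 39) / 12.6984 = -0.5906.
        Two-sided p = 2*Phi(z) = 0.554772.
Step 6: alpha = 0.1. fail to reject H0.

W+ = 46.5, W- = 31.5, W = min = 31.5, p = 0.554772, fail to reject H0.


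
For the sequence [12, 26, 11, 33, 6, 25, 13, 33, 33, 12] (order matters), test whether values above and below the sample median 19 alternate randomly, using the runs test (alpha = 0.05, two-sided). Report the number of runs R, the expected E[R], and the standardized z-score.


Step 1: Compute median = 19; label A = above, B = below.
Labels in order: BABABABAAB  (n_A = 5, n_B = 5)
Step 2: Count runs R = 9.
Step 3: Under H0 (random ordering), E[R] = 2*n_A*n_B/(n_A+n_B) + 1 = 2*5*5/10 + 1 = 6.0000.
        Var[R] = 2*n_A*n_B*(2*n_A*n_B - n_A - n_B) / ((n_A+n_B)^2 * (n_A+n_B-1)) = 2000/900 = 2.2222.
        SD[R] = 1.4907.
Step 4: Continuity-corrected z = (R - 0.5 - E[R]) / SD[R] = (9 - 0.5 - 6.0000) / 1.4907 = 1.6771.
Step 5: Two-sided p-value via normal approximation = 2*(1 - Phi(|z|)) = 0.093533.
Step 6: alpha = 0.05. fail to reject H0.

R = 9, z = 1.6771, p = 0.093533, fail to reject H0.


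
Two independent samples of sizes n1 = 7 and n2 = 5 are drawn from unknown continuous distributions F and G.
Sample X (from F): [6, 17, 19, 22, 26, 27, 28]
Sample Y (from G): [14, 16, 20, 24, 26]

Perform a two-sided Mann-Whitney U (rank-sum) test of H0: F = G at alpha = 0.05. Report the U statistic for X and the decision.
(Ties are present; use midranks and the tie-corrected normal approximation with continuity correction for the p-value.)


Step 1: Combine and sort all 12 observations; assign midranks.
sorted (value, group): (6,X), (14,Y), (16,Y), (17,X), (19,X), (20,Y), (22,X), (24,Y), (26,X), (26,Y), (27,X), (28,X)
ranks: 6->1, 14->2, 16->3, 17->4, 19->5, 20->6, 22->7, 24->8, 26->9.5, 26->9.5, 27->11, 28->12
Step 2: Rank sum for X: R1 = 1 + 4 + 5 + 7 + 9.5 + 11 + 12 = 49.5.
Step 3: U_X = R1 - n1(n1+1)/2 = 49.5 - 7*8/2 = 49.5 - 28 = 21.5.
       U_Y = n1*n2 - U_X = 35 - 21.5 = 13.5.
Step 4: Ties are present, so use the tie-corrected normal approximation (with continuity correction) for the p-value.
Step 5: p-value = 0.569088; compare to alpha = 0.05. fail to reject H0.

U_X = 21.5, p = 0.569088, fail to reject H0 at alpha = 0.05.


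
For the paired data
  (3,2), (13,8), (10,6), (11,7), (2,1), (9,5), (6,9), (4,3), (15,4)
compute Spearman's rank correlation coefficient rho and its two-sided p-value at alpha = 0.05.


Step 1: Rank x and y separately (midranks; no ties here).
rank(x): 3->2, 13->8, 10->6, 11->7, 2->1, 9->5, 6->4, 4->3, 15->9
rank(y): 2->2, 8->8, 6->6, 7->7, 1->1, 5->5, 9->9, 3->3, 4->4
Step 2: d_i = R_x(i) - R_y(i); compute d_i^2.
  (2-2)^2=0, (8-8)^2=0, (6-6)^2=0, (7-7)^2=0, (1-1)^2=0, (5-5)^2=0, (4-9)^2=25, (3-3)^2=0, (9-4)^2=25
sum(d^2) = 50.
Step 3: rho = 1 - 6*50 / (9*(9^2 - 1)) = 1 - 300/720 = 0.583333.
Step 4: Under H0, t = rho * sqrt((n-2)/(1-rho^2)) = 1.9001 ~ t(7).
Step 5: Two-sided p-value from the t-distribution with 7 df = 0.099186.
Step 6: alpha = 0.05. fail to reject H0.

rho = 0.5833, p = 0.099186, fail to reject H0 at alpha = 0.05.


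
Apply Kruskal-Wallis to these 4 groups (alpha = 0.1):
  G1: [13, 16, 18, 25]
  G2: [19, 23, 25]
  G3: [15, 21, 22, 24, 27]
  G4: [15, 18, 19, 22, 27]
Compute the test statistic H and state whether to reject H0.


Step 1: Combine all N = 17 observations and assign midranks.
sorted (value, group, rank): (13,G1,1), (15,G3,2.5), (15,G4,2.5), (16,G1,4), (18,G1,5.5), (18,G4,5.5), (19,G2,7.5), (19,G4,7.5), (21,G3,9), (22,G3,10.5), (22,G4,10.5), (23,G2,12), (24,G3,13), (25,G1,14.5), (25,G2,14.5), (27,G3,16.5), (27,G4,16.5)
Step 2: Sum ranks within each group.
R_1 = 25 (n_1 = 4)
R_2 = 34 (n_2 = 3)
R_3 = 51.5 (n_3 = 5)
R_4 = 42.5 (n_4 = 5)
Step 3: H = 12/(N(N+1)) * sum(R_i^2/n_i) - 3(N+1)
     = 12/(17*18) * (25^2/4 + 34^2/3 + 51.5^2/5 + 42.5^2/5) - 3*18
     = 0.039216 * 1433.28 - 54
     = 2.207190.
Step 4: Ties present; correction factor C = 1 - 36/(17^3 - 17) = 0.992647. Corrected H = 2.207190 / 0.992647 = 2.223539.
Step 5: Under H0, H ~ chi^2(3); p-value = 0.527327.
Step 6: alpha = 0.1. fail to reject H0.

H = 2.2235, df = 3, p = 0.527327, fail to reject H0.


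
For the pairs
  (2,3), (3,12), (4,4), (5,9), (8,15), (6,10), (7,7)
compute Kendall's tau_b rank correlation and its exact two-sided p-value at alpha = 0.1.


Step 1: Enumerate the 21 unordered pairs (i,j) with i<j and classify each by sign(x_j-x_i) * sign(y_j-y_i).
  (1,2):dx=+1,dy=+9->C; (1,3):dx=+2,dy=+1->C; (1,4):dx=+3,dy=+6->C; (1,5):dx=+6,dy=+12->C
  (1,6):dx=+4,dy=+7->C; (1,7):dx=+5,dy=+4->C; (2,3):dx=+1,dy=-8->D; (2,4):dx=+2,dy=-3->D
  (2,5):dx=+5,dy=+3->C; (2,6):dx=+3,dy=-2->D; (2,7):dx=+4,dy=-5->D; (3,4):dx=+1,dy=+5->C
  (3,5):dx=+4,dy=+11->C; (3,6):dx=+2,dy=+6->C; (3,7):dx=+3,dy=+3->C; (4,5):dx=+3,dy=+6->C
  (4,6):dx=+1,dy=+1->C; (4,7):dx=+2,dy=-2->D; (5,6):dx=-2,dy=-5->C; (5,7):dx=-1,dy=-8->C
  (6,7):dx=+1,dy=-3->D
Step 2: C = 15, D = 6, total pairs = 21.
Step 3: tau = (C - D)/(n(n-1)/2) = (15 - 6)/21 = 0.428571.
Step 4: Exact two-sided p-value (enumerate n! = 5040 permutations of y under H0): p = 0.238889.
Step 5: alpha = 0.1. fail to reject H0.

tau_b = 0.4286 (C=15, D=6), p = 0.238889, fail to reject H0.


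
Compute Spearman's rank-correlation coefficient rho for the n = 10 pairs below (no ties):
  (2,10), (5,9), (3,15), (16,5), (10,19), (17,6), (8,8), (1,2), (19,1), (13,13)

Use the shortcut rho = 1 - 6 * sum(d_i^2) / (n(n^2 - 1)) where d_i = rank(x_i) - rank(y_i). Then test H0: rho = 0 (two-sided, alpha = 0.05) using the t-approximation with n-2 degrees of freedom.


Step 1: Rank x and y separately (midranks; no ties here).
rank(x): 2->2, 5->4, 3->3, 16->8, 10->6, 17->9, 8->5, 1->1, 19->10, 13->7
rank(y): 10->7, 9->6, 15->9, 5->3, 19->10, 6->4, 8->5, 2->2, 1->1, 13->8
Step 2: d_i = R_x(i) - R_y(i); compute d_i^2.
  (2-7)^2=25, (4-6)^2=4, (3-9)^2=36, (8-3)^2=25, (6-10)^2=16, (9-4)^2=25, (5-5)^2=0, (1-2)^2=1, (10-1)^2=81, (7-8)^2=1
sum(d^2) = 214.
Step 3: rho = 1 - 6*214 / (10*(10^2 - 1)) = 1 - 1284/990 = -0.296970.
Step 4: Under H0, t = rho * sqrt((n-2)/(1-rho^2)) = -0.8796 ~ t(8).
Step 5: Two-sided p-value from the t-distribution with 8 df = 0.404702.
Step 6: alpha = 0.05. fail to reject H0.

rho = -0.2970, p = 0.404702, fail to reject H0 at alpha = 0.05.


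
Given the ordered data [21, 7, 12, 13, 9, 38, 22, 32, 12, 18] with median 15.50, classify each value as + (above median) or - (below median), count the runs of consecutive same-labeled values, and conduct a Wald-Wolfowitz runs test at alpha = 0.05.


Step 1: Compute median = 15.50; label A = above, B = below.
Labels in order: ABBBBAAABA  (n_A = 5, n_B = 5)
Step 2: Count runs R = 5.
Step 3: Under H0 (random ordering), E[R] = 2*n_A*n_B/(n_A+n_B) + 1 = 2*5*5/10 + 1 = 6.0000.
        Var[R] = 2*n_A*n_B*(2*n_A*n_B - n_A - n_B) / ((n_A+n_B)^2 * (n_A+n_B-1)) = 2000/900 = 2.2222.
        SD[R] = 1.4907.
Step 4: Continuity-corrected z = (R + 0.5 - E[R]) / SD[R] = (5 + 0.5 - 6.0000) / 1.4907 = -0.3354.
Step 5: Two-sided p-value via normal approximation = 2*(1 - Phi(|z|)) = 0.737316.
Step 6: alpha = 0.05. fail to reject H0.

R = 5, z = -0.3354, p = 0.737316, fail to reject H0.


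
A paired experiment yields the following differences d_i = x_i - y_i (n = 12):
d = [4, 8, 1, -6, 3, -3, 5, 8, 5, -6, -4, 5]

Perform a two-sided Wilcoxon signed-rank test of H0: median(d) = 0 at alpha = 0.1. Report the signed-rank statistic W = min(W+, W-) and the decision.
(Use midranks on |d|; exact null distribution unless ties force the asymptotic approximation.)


Step 1: Drop any zero differences (none here) and take |d_i|.
|d| = [4, 8, 1, 6, 3, 3, 5, 8, 5, 6, 4, 5]
Step 2: Midrank |d_i| (ties get averaged ranks).
ranks: |4|->4.5, |8|->11.5, |1|->1, |6|->9.5, |3|->2.5, |3|->2.5, |5|->7, |8|->11.5, |5|->7, |6|->9.5, |4|->4.5, |5|->7
Step 3: Attach original signs; sum ranks with positive sign and with negative sign.
W+ = 4.5 + 11.5 + 1 + 2.5 + 7 + 11.5 + 7 + 7 = 52
W- = 9.5 + 2.5 + 9.5 + 4.5 = 26
(Check: W+ + W- = 78 should equal n(n+1)/2 = 78.)
Step 4: Test statistic W = min(W+, W-) = 26.
Step 5: Ties in |d|, so use the tie-corrected normal approximation.
        E[W] = n(n+1)/4 = 12*13/4 = 39.
        Tie groups: |d|=3 (t=2), |d|=4 (t=2), |d|=5 (t=3), |d|=6 (t=2), |d|=8 (t=2); sum(t^3 - t) = 48.
        Var[W] = n(n+1)(2n+1)/24 - sum(t^3-t)/48 = 3900/24 - 48/48 = 161.5.
        z = (W - E[W]) / sqrt(Var[W]) = (26 - 39) / 12.7083 = -1.0230.
        Two-sided p = 2*Phi(z) = 0.306328.
Step 6: alpha = 0.1. fail to reject H0.

W+ = 52, W- = 26, W = min = 26, p = 0.306328, fail to reject H0.


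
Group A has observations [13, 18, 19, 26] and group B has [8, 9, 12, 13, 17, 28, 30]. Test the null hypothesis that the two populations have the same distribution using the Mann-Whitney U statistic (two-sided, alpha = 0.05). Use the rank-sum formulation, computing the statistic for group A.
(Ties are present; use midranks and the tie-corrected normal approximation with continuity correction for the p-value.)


Step 1: Combine and sort all 11 observations; assign midranks.
sorted (value, group): (8,Y), (9,Y), (12,Y), (13,X), (13,Y), (17,Y), (18,X), (19,X), (26,X), (28,Y), (30,Y)
ranks: 8->1, 9->2, 12->3, 13->4.5, 13->4.5, 17->6, 18->7, 19->8, 26->9, 28->10, 30->11
Step 2: Rank sum for X: R1 = 4.5 + 7 + 8 + 9 = 28.5.
Step 3: U_X = R1 - n1(n1+1)/2 = 28.5 - 4*5/2 = 28.5 - 10 = 18.5.
       U_Y = n1*n2 - U_X = 28 - 18.5 = 9.5.
Step 4: Ties are present, so use the tie-corrected normal approximation (with continuity correction) for the p-value.
Step 5: p-value = 0.448659; compare to alpha = 0.05. fail to reject H0.

U_X = 18.5, p = 0.448659, fail to reject H0 at alpha = 0.05.


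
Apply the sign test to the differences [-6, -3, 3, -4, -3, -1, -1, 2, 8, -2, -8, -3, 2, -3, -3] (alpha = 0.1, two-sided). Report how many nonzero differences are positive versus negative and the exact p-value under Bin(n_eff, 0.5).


Step 1: Discard zero differences. Original n = 15; n_eff = number of nonzero differences = 15.
Nonzero differences (with sign): -6, -3, +3, -4, -3, -1, -1, +2, +8, -2, -8, -3, +2, -3, -3
Step 2: Count signs: positive = 4, negative = 11.
Step 3: Under H0: P(positive) = 0.5, so the number of positives S ~ Bin(15, 0.5).
Step 4: Two-sided exact p-value = sum of Bin(15,0.5) probabilities at or below the observed probability = 0.118469.
Step 5: alpha = 0.1. fail to reject H0.

n_eff = 15, pos = 4, neg = 11, p = 0.118469, fail to reject H0.


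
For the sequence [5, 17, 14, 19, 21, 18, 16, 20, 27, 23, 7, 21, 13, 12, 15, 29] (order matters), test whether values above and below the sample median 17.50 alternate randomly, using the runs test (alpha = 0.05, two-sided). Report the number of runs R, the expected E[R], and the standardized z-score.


Step 1: Compute median = 17.50; label A = above, B = below.
Labels in order: BBBAAABAAABABBBA  (n_A = 8, n_B = 8)
Step 2: Count runs R = 8.
Step 3: Under H0 (random ordering), E[R] = 2*n_A*n_B/(n_A+n_B) + 1 = 2*8*8/16 + 1 = 9.0000.
        Var[R] = 2*n_A*n_B*(2*n_A*n_B - n_A - n_B) / ((n_A+n_B)^2 * (n_A+n_B-1)) = 14336/3840 = 3.7333.
        SD[R] = 1.9322.
Step 4: Continuity-corrected z = (R + 0.5 - E[R]) / SD[R] = (8 + 0.5 - 9.0000) / 1.9322 = -0.2588.
Step 5: Two-sided p-value via normal approximation = 2*(1 - Phi(|z|)) = 0.795809.
Step 6: alpha = 0.05. fail to reject H0.

R = 8, z = -0.2588, p = 0.795809, fail to reject H0.


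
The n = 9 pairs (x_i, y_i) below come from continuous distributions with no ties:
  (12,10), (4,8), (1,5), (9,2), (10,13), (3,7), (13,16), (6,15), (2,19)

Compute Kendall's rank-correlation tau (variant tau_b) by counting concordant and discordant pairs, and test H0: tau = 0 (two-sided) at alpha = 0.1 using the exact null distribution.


Step 1: Enumerate the 36 unordered pairs (i,j) with i<j and classify each by sign(x_j-x_i) * sign(y_j-y_i).
  (1,2):dx=-8,dy=-2->C; (1,3):dx=-11,dy=-5->C; (1,4):dx=-3,dy=-8->C; (1,5):dx=-2,dy=+3->D
  (1,6):dx=-9,dy=-3->C; (1,7):dx=+1,dy=+6->C; (1,8):dx=-6,dy=+5->D; (1,9):dx=-10,dy=+9->D
  (2,3):dx=-3,dy=-3->C; (2,4):dx=+5,dy=-6->D; (2,5):dx=+6,dy=+5->C; (2,6):dx=-1,dy=-1->C
  (2,7):dx=+9,dy=+8->C; (2,8):dx=+2,dy=+7->C; (2,9):dx=-2,dy=+11->D; (3,4):dx=+8,dy=-3->D
  (3,5):dx=+9,dy=+8->C; (3,6):dx=+2,dy=+2->C; (3,7):dx=+12,dy=+11->C; (3,8):dx=+5,dy=+10->C
  (3,9):dx=+1,dy=+14->C; (4,5):dx=+1,dy=+11->C; (4,6):dx=-6,dy=+5->D; (4,7):dx=+4,dy=+14->C
  (4,8):dx=-3,dy=+13->D; (4,9):dx=-7,dy=+17->D; (5,6):dx=-7,dy=-6->C; (5,7):dx=+3,dy=+3->C
  (5,8):dx=-4,dy=+2->D; (5,9):dx=-8,dy=+6->D; (6,7):dx=+10,dy=+9->C; (6,8):dx=+3,dy=+8->C
  (6,9):dx=-1,dy=+12->D; (7,8):dx=-7,dy=-1->C; (7,9):dx=-11,dy=+3->D; (8,9):dx=-4,dy=+4->D
Step 2: C = 22, D = 14, total pairs = 36.
Step 3: tau = (C - D)/(n(n-1)/2) = (22 - 14)/36 = 0.222222.
Step 4: Exact two-sided p-value (enumerate n! = 362880 permutations of y under H0): p = 0.476709.
Step 5: alpha = 0.1. fail to reject H0.

tau_b = 0.2222 (C=22, D=14), p = 0.476709, fail to reject H0.


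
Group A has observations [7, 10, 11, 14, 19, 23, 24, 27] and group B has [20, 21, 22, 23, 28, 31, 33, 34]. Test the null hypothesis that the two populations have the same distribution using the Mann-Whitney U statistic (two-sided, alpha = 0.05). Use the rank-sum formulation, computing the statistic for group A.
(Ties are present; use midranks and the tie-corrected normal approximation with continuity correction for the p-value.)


Step 1: Combine and sort all 16 observations; assign midranks.
sorted (value, group): (7,X), (10,X), (11,X), (14,X), (19,X), (20,Y), (21,Y), (22,Y), (23,X), (23,Y), (24,X), (27,X), (28,Y), (31,Y), (33,Y), (34,Y)
ranks: 7->1, 10->2, 11->3, 14->4, 19->5, 20->6, 21->7, 22->8, 23->9.5, 23->9.5, 24->11, 27->12, 28->13, 31->14, 33->15, 34->16
Step 2: Rank sum for X: R1 = 1 + 2 + 3 + 4 + 5 + 9.5 + 11 + 12 = 47.5.
Step 3: U_X = R1 - n1(n1+1)/2 = 47.5 - 8*9/2 = 47.5 - 36 = 11.5.
       U_Y = n1*n2 - U_X = 64 - 11.5 = 52.5.
Step 4: Ties are present, so use the tie-corrected normal approximation (with continuity correction) for the p-value.
Step 5: p-value = 0.035556; compare to alpha = 0.05. reject H0.

U_X = 11.5, p = 0.035556, reject H0 at alpha = 0.05.


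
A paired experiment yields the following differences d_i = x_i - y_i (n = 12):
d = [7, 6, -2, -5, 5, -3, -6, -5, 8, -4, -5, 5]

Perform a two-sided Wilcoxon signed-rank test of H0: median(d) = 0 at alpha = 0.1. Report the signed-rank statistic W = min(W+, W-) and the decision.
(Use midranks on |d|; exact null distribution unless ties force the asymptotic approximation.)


Step 1: Drop any zero differences (none here) and take |d_i|.
|d| = [7, 6, 2, 5, 5, 3, 6, 5, 8, 4, 5, 5]
Step 2: Midrank |d_i| (ties get averaged ranks).
ranks: |7|->11, |6|->9.5, |2|->1, |5|->6, |5|->6, |3|->2, |6|->9.5, |5|->6, |8|->12, |4|->3, |5|->6, |5|->6
Step 3: Attach original signs; sum ranks with positive sign and with negative sign.
W+ = 11 + 9.5 + 6 + 12 + 6 = 44.5
W- = 1 + 6 + 2 + 9.5 + 6 + 3 + 6 = 33.5
(Check: W+ + W- = 78 should equal n(n+1)/2 = 78.)
Step 4: Test statistic W = min(W+, W-) = 33.5.
Step 5: Ties in |d|, so use the tie-corrected normal approximation.
        E[W] = n(n+1)/4 = 12*13/4 = 39.
        Tie groups: |d|=5 (t=5), |d|=6 (t=2); sum(t^3 - t) = 126.
        Var[W] = n(n+1)(2n+1)/24 - sum(t^3-t)/48 = 3900/24 - 126/48 = 159.875.
        z = (W - E[W]) / sqrt(Var[W]) = (33.5 - 39) / 12.6442 = -0.4350.
        Two-sided p = 2*Phi(z) = 0.663575.
Step 6: alpha = 0.1. fail to reject H0.

W+ = 44.5, W- = 33.5, W = min = 33.5, p = 0.663575, fail to reject H0.


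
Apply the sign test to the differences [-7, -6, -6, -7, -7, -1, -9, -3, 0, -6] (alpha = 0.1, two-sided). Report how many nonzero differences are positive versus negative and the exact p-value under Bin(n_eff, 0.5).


Step 1: Discard zero differences. Original n = 10; n_eff = number of nonzero differences = 9.
Nonzero differences (with sign): -7, -6, -6, -7, -7, -1, -9, -3, -6
Step 2: Count signs: positive = 0, negative = 9.
Step 3: Under H0: P(positive) = 0.5, so the number of positives S ~ Bin(9, 0.5).
Step 4: Two-sided exact p-value = sum of Bin(9,0.5) probabilities at or below the observed probability = 0.003906.
Step 5: alpha = 0.1. reject H0.

n_eff = 9, pos = 0, neg = 9, p = 0.003906, reject H0.


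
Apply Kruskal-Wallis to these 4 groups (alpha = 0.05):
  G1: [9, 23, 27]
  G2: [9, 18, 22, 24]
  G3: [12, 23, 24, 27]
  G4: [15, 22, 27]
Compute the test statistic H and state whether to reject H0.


Step 1: Combine all N = 14 observations and assign midranks.
sorted (value, group, rank): (9,G1,1.5), (9,G2,1.5), (12,G3,3), (15,G4,4), (18,G2,5), (22,G2,6.5), (22,G4,6.5), (23,G1,8.5), (23,G3,8.5), (24,G2,10.5), (24,G3,10.5), (27,G1,13), (27,G3,13), (27,G4,13)
Step 2: Sum ranks within each group.
R_1 = 23 (n_1 = 3)
R_2 = 23.5 (n_2 = 4)
R_3 = 35 (n_3 = 4)
R_4 = 23.5 (n_4 = 3)
Step 3: H = 12/(N(N+1)) * sum(R_i^2/n_i) - 3(N+1)
     = 12/(14*15) * (23^2/3 + 23.5^2/4 + 35^2/4 + 23.5^2/3) - 3*15
     = 0.057143 * 804.729 - 45
     = 0.984524.
Step 4: Ties present; correction factor C = 1 - 48/(14^3 - 14) = 0.982418. Corrected H = 0.984524 / 0.982418 = 1.002144.
Step 5: Under H0, H ~ chi^2(3); p-value = 0.800733.
Step 6: alpha = 0.05. fail to reject H0.

H = 1.0021, df = 3, p = 0.800733, fail to reject H0.


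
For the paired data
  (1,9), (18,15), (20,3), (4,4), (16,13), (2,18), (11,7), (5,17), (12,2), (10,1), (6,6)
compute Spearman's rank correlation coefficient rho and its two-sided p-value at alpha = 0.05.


Step 1: Rank x and y separately (midranks; no ties here).
rank(x): 1->1, 18->10, 20->11, 4->3, 16->9, 2->2, 11->7, 5->4, 12->8, 10->6, 6->5
rank(y): 9->7, 15->9, 3->3, 4->4, 13->8, 18->11, 7->6, 17->10, 2->2, 1->1, 6->5
Step 2: d_i = R_x(i) - R_y(i); compute d_i^2.
  (1-7)^2=36, (10-9)^2=1, (11-3)^2=64, (3-4)^2=1, (9-8)^2=1, (2-11)^2=81, (7-6)^2=1, (4-10)^2=36, (8-2)^2=36, (6-1)^2=25, (5-5)^2=0
sum(d^2) = 282.
Step 3: rho = 1 - 6*282 / (11*(11^2 - 1)) = 1 - 1692/1320 = -0.281818.
Step 4: Under H0, t = rho * sqrt((n-2)/(1-rho^2)) = -0.8812 ~ t(9).
Step 5: Two-sided p-value from the t-distribution with 9 df = 0.401145.
Step 6: alpha = 0.05. fail to reject H0.

rho = -0.2818, p = 0.401145, fail to reject H0 at alpha = 0.05.


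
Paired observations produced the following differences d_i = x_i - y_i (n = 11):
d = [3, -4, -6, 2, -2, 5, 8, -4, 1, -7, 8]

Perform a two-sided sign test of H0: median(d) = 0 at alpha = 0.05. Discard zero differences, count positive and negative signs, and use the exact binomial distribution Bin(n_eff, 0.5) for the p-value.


Step 1: Discard zero differences. Original n = 11; n_eff = number of nonzero differences = 11.
Nonzero differences (with sign): +3, -4, -6, +2, -2, +5, +8, -4, +1, -7, +8
Step 2: Count signs: positive = 6, negative = 5.
Step 3: Under H0: P(positive) = 0.5, so the number of positives S ~ Bin(11, 0.5).
Step 4: Two-sided exact p-value = sum of Bin(11,0.5) probabilities at or below the observed probability = 1.000000.
Step 5: alpha = 0.05. fail to reject H0.

n_eff = 11, pos = 6, neg = 5, p = 1.000000, fail to reject H0.


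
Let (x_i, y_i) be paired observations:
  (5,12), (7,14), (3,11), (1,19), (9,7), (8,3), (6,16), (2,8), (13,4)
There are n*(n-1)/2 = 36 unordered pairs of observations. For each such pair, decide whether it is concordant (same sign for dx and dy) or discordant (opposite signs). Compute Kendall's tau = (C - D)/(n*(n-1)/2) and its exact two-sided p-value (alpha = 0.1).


Step 1: Enumerate the 36 unordered pairs (i,j) with i<j and classify each by sign(x_j-x_i) * sign(y_j-y_i).
  (1,2):dx=+2,dy=+2->C; (1,3):dx=-2,dy=-1->C; (1,4):dx=-4,dy=+7->D; (1,5):dx=+4,dy=-5->D
  (1,6):dx=+3,dy=-9->D; (1,7):dx=+1,dy=+4->C; (1,8):dx=-3,dy=-4->C; (1,9):dx=+8,dy=-8->D
  (2,3):dx=-4,dy=-3->C; (2,4):dx=-6,dy=+5->D; (2,5):dx=+2,dy=-7->D; (2,6):dx=+1,dy=-11->D
  (2,7):dx=-1,dy=+2->D; (2,8):dx=-5,dy=-6->C; (2,9):dx=+6,dy=-10->D; (3,4):dx=-2,dy=+8->D
  (3,5):dx=+6,dy=-4->D; (3,6):dx=+5,dy=-8->D; (3,7):dx=+3,dy=+5->C; (3,8):dx=-1,dy=-3->C
  (3,9):dx=+10,dy=-7->D; (4,5):dx=+8,dy=-12->D; (4,6):dx=+7,dy=-16->D; (4,7):dx=+5,dy=-3->D
  (4,8):dx=+1,dy=-11->D; (4,9):dx=+12,dy=-15->D; (5,6):dx=-1,dy=-4->C; (5,7):dx=-3,dy=+9->D
  (5,8):dx=-7,dy=+1->D; (5,9):dx=+4,dy=-3->D; (6,7):dx=-2,dy=+13->D; (6,8):dx=-6,dy=+5->D
  (6,9):dx=+5,dy=+1->C; (7,8):dx=-4,dy=-8->C; (7,9):dx=+7,dy=-12->D; (8,9):dx=+11,dy=-4->D
Step 2: C = 11, D = 25, total pairs = 36.
Step 3: tau = (C - D)/(n(n-1)/2) = (11 - 25)/36 = -0.388889.
Step 4: Exact two-sided p-value (enumerate n! = 362880 permutations of y under H0): p = 0.180181.
Step 5: alpha = 0.1. fail to reject H0.

tau_b = -0.3889 (C=11, D=25), p = 0.180181, fail to reject H0.


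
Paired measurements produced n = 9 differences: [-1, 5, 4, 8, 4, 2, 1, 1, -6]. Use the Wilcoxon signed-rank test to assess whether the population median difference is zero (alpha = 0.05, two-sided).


Step 1: Drop any zero differences (none here) and take |d_i|.
|d| = [1, 5, 4, 8, 4, 2, 1, 1, 6]
Step 2: Midrank |d_i| (ties get averaged ranks).
ranks: |1|->2, |5|->7, |4|->5.5, |8|->9, |4|->5.5, |2|->4, |1|->2, |1|->2, |6|->8
Step 3: Attach original signs; sum ranks with positive sign and with negative sign.
W+ = 7 + 5.5 + 9 + 5.5 + 4 + 2 + 2 = 35
W- = 2 + 8 = 10
(Check: W+ + W- = 45 should equal n(n+1)/2 = 45.)
Step 4: Test statistic W = min(W+, W-) = 10.
Step 5: Ties in |d|, so use the tie-corrected normal approximation.
        E[W] = n(n+1)/4 = 9*10/4 = 22.5.
        Tie groups: |d|=1 (t=3), |d|=4 (t=2); sum(t^3 - t) = 30.
        Var[W] = n(n+1)(2n+1)/24 - sum(t^3-t)/48 = 1710/24 - 30/48 = 70.625.
        z = (W - E[W]) / sqrt(Var[W]) = (10 - 22.5) / 8.4039 = -1.4874.
        Two-sided p = 2*Phi(z) = 0.136906.
Step 6: alpha = 0.05. fail to reject H0.

W+ = 35, W- = 10, W = min = 10, p = 0.136906, fail to reject H0.


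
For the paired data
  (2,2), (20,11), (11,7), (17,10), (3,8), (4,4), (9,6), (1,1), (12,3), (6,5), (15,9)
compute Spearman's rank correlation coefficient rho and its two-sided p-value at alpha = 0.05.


Step 1: Rank x and y separately (midranks; no ties here).
rank(x): 2->2, 20->11, 11->7, 17->10, 3->3, 4->4, 9->6, 1->1, 12->8, 6->5, 15->9
rank(y): 2->2, 11->11, 7->7, 10->10, 8->8, 4->4, 6->6, 1->1, 3->3, 5->5, 9->9
Step 2: d_i = R_x(i) - R_y(i); compute d_i^2.
  (2-2)^2=0, (11-11)^2=0, (7-7)^2=0, (10-10)^2=0, (3-8)^2=25, (4-4)^2=0, (6-6)^2=0, (1-1)^2=0, (8-3)^2=25, (5-5)^2=0, (9-9)^2=0
sum(d^2) = 50.
Step 3: rho = 1 - 6*50 / (11*(11^2 - 1)) = 1 - 300/1320 = 0.772727.
Step 4: Under H0, t = rho * sqrt((n-2)/(1-rho^2)) = 3.6522 ~ t(9).
Step 5: Two-sided p-value from the t-distribution with 9 df = 0.005299.
Step 6: alpha = 0.05. reject H0.

rho = 0.7727, p = 0.005299, reject H0 at alpha = 0.05.


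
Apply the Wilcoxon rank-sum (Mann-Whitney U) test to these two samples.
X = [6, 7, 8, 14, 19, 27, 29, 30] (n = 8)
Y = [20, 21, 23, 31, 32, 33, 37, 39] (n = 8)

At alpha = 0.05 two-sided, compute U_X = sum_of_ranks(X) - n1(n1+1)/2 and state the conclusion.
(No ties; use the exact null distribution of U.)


Step 1: Combine and sort all 16 observations; assign midranks.
sorted (value, group): (6,X), (7,X), (8,X), (14,X), (19,X), (20,Y), (21,Y), (23,Y), (27,X), (29,X), (30,X), (31,Y), (32,Y), (33,Y), (37,Y), (39,Y)
ranks: 6->1, 7->2, 8->3, 14->4, 19->5, 20->6, 21->7, 23->8, 27->9, 29->10, 30->11, 31->12, 32->13, 33->14, 37->15, 39->16
Step 2: Rank sum for X: R1 = 1 + 2 + 3 + 4 + 5 + 9 + 10 + 11 = 45.
Step 3: U_X = R1 - n1(n1+1)/2 = 45 - 8*9/2 = 45 - 36 = 9.
       U_Y = n1*n2 - U_X = 64 - 9 = 55.
Step 4: No ties, so the exact null distribution of U (based on enumerating the C(16,8) = 12870 equally likely rank assignments) gives the two-sided p-value.
Step 5: p-value = 0.014763; compare to alpha = 0.05. reject H0.

U_X = 9, p = 0.014763, reject H0 at alpha = 0.05.
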